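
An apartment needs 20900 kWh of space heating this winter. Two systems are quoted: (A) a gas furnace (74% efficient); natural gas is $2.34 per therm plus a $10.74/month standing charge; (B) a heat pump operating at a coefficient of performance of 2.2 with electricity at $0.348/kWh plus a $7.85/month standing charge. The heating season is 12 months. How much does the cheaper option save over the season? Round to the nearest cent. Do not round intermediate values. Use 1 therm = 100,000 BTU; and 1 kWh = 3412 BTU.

$1016.36

Heat load = 20900 kWh × 3412 = 71,310,800 BTU
Gas: input = 71,310,800 / 0.74 = 96,365,946 BTU = 963.7 therm → 963.7 × $2.34 = $2,254.96; + 12 × $10.74 standing = $2,383.84
Heat pump: 71,310,800 BTU / 3412 = 20,900 kWh heat; / 2.2 = 9,500 kWh in → × $0.348 = $3,306.00; + 12 × $7.85 standing = $3,400.20
Difference = |$2,383.84 − $3,400.20| = $1,016.36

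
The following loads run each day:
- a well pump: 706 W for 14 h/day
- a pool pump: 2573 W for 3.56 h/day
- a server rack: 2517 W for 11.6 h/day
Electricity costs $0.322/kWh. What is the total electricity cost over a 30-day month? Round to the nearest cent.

well pump: 706 W × 14 h × 30 d = 296,520 Wh = 296.5 kWh
pool pump: 2573 W × 3.56 h × 30 d = 274,796 Wh = 274.8 kWh
server rack: 2517 W × 11.6 h × 30 d = 875,916 Wh = 875.9 kWh
Total energy = 296.5 + 274.8 + 875.9 = 1,447 kWh
Cost = 1,447 kWh × $0.322 = $466.01

$466.01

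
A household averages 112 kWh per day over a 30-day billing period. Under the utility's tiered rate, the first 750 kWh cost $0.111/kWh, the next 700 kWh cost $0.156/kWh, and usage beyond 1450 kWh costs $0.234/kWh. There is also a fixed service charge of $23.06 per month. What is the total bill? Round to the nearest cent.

$662.45

Usage = 112 kWh/day × 30 days = 3360 kWh
First 750 kWh × $0.111 = $83.25
Next 700 kWh × $0.156 = $109.20
Remaining 1910 kWh × $0.234 = $446.94
Energy charge = $639.39; + service $23.06 = $662.45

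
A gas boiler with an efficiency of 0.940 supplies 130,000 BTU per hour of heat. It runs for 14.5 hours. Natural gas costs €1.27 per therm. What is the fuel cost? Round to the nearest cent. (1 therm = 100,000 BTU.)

Heat delivered = 130,000 BTU/h × 14.5 h = 1,885,000 BTU
Gas input = 1,885,000 / 0.940 = 2,005,319 BTU
= 2,005,319 / 100,000 = 20.05 therm
Cost = 20.05 × €1.27/therm = €25.47

€25.47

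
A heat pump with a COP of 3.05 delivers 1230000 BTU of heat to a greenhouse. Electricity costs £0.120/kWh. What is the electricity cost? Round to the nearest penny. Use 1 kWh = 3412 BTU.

Heat delivered = 1,230,000 BTU / 3412 = 360.5 kWh
Electrical input = 360.5 kWh / 3.05 = 118.2 kWh
Cost = 118.2 × £0.120/kWh = £14.18

£14.18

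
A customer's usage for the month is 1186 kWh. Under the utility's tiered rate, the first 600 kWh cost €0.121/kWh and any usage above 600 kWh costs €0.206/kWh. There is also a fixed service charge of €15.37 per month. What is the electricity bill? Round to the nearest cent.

First 600 kWh × €0.121 = €72.60
Remaining 586 kWh × €0.206 = €120.72
Energy charge = €193.32; + service €15.37 = €208.69

€208.69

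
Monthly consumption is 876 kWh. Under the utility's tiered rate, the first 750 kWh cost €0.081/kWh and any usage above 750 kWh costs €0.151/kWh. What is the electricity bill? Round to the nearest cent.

€79.78

First 750 kWh × €0.081 = €60.75
Remaining 126 kWh × €0.151 = €19.03
Total = €79.78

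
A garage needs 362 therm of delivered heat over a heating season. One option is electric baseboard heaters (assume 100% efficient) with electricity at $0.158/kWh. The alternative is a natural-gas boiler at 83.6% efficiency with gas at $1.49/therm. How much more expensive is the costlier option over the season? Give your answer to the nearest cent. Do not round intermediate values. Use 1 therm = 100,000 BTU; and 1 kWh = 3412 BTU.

Heat load = 362 therm × 100,000 = 36,200,000 BTU
Gas: input = 36,200,000 / 0.836 = 43,301,435 BTU = 433 therm → 433 × $1.49 = $645.19
Electric: 36,200,000 BTU / 3412 = 10,610 kWh → × $0.158 = $1,676.32
Difference = |$645.19 − $1,676.32| = $1,031.13

$1031.13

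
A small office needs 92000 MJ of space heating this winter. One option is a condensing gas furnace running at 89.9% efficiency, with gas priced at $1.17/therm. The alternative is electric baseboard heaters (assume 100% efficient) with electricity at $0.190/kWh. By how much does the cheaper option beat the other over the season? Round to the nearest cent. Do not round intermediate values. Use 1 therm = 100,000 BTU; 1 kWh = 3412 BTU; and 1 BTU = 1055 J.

Heat load = 92000 MJ = 92,000,000,000 J / 1055 = 87,203,791 BTU
Gas: input = 87,203,791 / 0.899 = 97,000,880 BTU = 970 therm → 970 × $1.17 = $1,134.91
Electric: 87,203,791 BTU / 3412 = 25,560 kWh → × $0.190 = $4,856.01
Difference = |$1,134.91 − $4,856.01| = $3,721.10

$3721.10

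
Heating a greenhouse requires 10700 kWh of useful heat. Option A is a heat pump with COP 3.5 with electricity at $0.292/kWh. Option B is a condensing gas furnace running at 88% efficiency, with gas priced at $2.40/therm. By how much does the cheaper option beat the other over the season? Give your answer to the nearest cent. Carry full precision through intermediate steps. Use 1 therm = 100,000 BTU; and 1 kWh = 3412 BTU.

Heat load = 10700 kWh × 3412 = 36,508,400 BTU
Gas: input = 36,508,400 / 0.88 = 41,486,818 BTU = 414.9 therm → 414.9 × $2.40 = $995.68
Heat pump: 36,508,400 BTU / 3412 = 10,700 kWh heat; / 3.5 = 3,057 kWh in → × $0.292 = $892.69
Difference = |$995.68 − $892.69| = $103.00

$103.00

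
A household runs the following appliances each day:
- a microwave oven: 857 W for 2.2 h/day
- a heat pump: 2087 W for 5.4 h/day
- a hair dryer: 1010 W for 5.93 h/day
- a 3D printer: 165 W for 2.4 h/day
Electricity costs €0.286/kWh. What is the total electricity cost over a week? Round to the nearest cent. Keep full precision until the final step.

microwave oven: 857 W × 2.2 h × 7 d = 13,198 Wh = 13.2 kWh
heat pump: 2087 W × 5.4 h × 7 d = 78,889 Wh = 78.89 kWh
hair dryer: 1010 W × 5.93 h × 7 d = 41,925 Wh = 41.93 kWh
3D printer: 165 W × 2.4 h × 7 d = 2,772 Wh = 2.772 kWh
Total energy = 13.2 + 78.89 + 41.93 + 2.772 = 136.8 kWh
Cost = 136.8 kWh × €0.286 = €39.12

€39.12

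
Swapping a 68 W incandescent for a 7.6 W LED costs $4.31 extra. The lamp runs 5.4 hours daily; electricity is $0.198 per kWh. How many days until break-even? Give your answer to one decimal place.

Power saved = 68 − 7.6 = 60.4 W
Daily energy saved = 60.4 W × 5.4 h = 326.2 Wh = 0.32616 kWh
Daily savings = 0.32616 × $0.198 = $0.0646
Payback = $4.31 / $0.0646 per day = 66.74 days

66.7 days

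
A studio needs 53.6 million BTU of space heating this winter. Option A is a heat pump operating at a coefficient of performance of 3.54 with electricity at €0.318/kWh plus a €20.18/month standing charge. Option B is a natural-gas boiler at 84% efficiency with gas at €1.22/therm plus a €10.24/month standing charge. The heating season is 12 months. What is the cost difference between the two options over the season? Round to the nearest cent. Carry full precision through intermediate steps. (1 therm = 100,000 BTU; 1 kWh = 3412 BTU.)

€751.97

Heat load = 53.6 × 10⁶ BTU = 53,600,000 BTU
Gas: input = 53,600,000 / 0.84 = 63,809,524 BTU = 638.1 therm → 638.1 × €1.22 = €778.48; + 12 × €10.24 standing = €901.36
Heat pump: 53,600,000 BTU / 3412 = 15,710 kWh heat; / 3.54 = 4,438 kWh in → × €0.318 = €1,411.17; + 12 × €20.18 standing = €1,653.33
Difference = |€901.36 − €1,653.33| = €751.97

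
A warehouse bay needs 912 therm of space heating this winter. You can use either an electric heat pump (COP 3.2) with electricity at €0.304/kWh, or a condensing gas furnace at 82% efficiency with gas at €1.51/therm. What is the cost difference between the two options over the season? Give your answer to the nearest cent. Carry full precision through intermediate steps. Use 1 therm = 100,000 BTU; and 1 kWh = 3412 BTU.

€859.86

Heat load = 912 therm × 100,000 = 91,200,000 BTU
Gas: input = 91,200,000 / 0.82 = 111,219,512 BTU = 1,112 therm → 1,112 × €1.51 = €1,679.41
Heat pump: 91,200,000 BTU / 3412 = 26,730 kWh heat; / 3.2 = 8,353 kWh in → × €0.304 = €2,539.27
Difference = |€1,679.41 − €2,539.27| = €859.86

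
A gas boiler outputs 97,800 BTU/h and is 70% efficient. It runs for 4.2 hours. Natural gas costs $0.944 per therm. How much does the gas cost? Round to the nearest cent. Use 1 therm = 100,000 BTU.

$5.54

Heat delivered = 97,800 BTU/h × 4.2 h = 410,760 BTU
Gas input = 410,760 / 0.70 = 586,800 BTU
= 586,800 / 100,000 = 5.868 therm
Cost = 5.868 × $0.944/therm = $5.54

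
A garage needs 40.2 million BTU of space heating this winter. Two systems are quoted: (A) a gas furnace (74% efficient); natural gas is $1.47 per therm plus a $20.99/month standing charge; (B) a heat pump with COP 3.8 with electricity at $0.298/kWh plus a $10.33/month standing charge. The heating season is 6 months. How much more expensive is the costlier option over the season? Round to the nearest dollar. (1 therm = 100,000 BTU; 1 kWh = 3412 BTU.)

Heat load = 40.2 × 10⁶ BTU = 40,200,000 BTU
Gas: input = 40,200,000 / 0.74 = 54,324,324 BTU = 543.2 therm → 543.2 × $1.47 = $798.57; + 6 × $20.99 standing = $924.51
Heat pump: 40,200,000 BTU / 3412 = 11,780 kWh heat; / 3.8 = 3,101 kWh in → × $0.298 = $923.95; + 6 × $10.33 standing = $985.93
Difference = |$924.51 − $985.93| = $61.43 ≈ $61

$61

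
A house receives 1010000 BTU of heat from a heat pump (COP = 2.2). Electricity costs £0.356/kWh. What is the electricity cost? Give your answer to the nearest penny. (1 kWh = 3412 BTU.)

£47.90

Heat delivered = 1,010,000 BTU / 3412 = 296 kWh
Electrical input = 296 kWh / 2.2 = 134.6 kWh
Cost = 134.6 × £0.356/kWh = £47.90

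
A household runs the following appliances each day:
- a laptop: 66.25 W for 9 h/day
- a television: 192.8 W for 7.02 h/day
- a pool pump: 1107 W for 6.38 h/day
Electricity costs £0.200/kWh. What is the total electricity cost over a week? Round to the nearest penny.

laptop: 66.25 W × 9 h × 7 d = 4,174 Wh = 4.174 kWh
television: 192.8 W × 7.02 h × 7 d = 9,474 Wh = 9.474 kWh
pool pump: 1107 W × 6.38 h × 7 d = 49,439 Wh = 49.44 kWh
Total energy = 4.174 + 9.474 + 49.44 = 63.09 kWh
Cost = 63.09 kWh × £0.200 = £12.62

£12.62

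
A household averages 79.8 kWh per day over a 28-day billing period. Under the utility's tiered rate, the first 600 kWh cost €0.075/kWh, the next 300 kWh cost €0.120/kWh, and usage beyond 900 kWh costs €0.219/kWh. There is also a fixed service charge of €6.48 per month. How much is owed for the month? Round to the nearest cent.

Usage = 79.8 kWh/day × 28 days = 2234.4 kWh
First 600 kWh × €0.075 = €45.00
Next 300 kWh × €0.120 = €36.00
Remaining 1334.4 kWh × €0.219 = €292.23
Energy charge = €373.23; + service €6.48 = €379.71

€379.71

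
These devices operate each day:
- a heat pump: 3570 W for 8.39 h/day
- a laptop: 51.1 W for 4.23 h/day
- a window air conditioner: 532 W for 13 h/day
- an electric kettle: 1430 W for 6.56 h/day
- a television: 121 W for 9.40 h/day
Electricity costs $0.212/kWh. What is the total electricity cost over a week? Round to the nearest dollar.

$71

heat pump: 3570 W × 8.39 h × 7 d = 209,666 Wh = 209.7 kWh
laptop: 51.1 W × 4.23 h × 7 d = 1,513 Wh = 1.513 kWh
window air conditioner: 532 W × 13 h × 7 d = 48,412 Wh = 48.41 kWh
electric kettle: 1430 W × 6.56 h × 7 d = 65,666 Wh = 65.67 kWh
television: 121 W × 9.40 h × 7 d = 7,962 Wh = 7.962 kWh
Total energy = 209.7 + 1.513 + 48.41 + 65.67 + 7.962 = 333.2 kWh
Cost = 333.2 kWh × $0.212 = $70.64 ≈ $71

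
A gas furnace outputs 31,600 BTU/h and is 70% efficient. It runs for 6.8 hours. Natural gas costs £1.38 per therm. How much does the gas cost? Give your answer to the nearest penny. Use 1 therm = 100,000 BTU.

£4.24

Heat delivered = 31,600 BTU/h × 6.8 h = 214,880 BTU
Gas input = 214,880 / 0.70 = 306,971 BTU
= 306,971 / 100,000 = 3.07 therm
Cost = 3.07 × £1.38/therm = £4.24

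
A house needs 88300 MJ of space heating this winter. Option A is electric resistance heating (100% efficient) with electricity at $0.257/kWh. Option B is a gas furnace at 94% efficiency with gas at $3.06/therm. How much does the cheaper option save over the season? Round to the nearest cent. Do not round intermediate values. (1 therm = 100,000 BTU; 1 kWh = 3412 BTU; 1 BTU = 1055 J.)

Heat load = 88300 MJ = 88,300,000,000 J / 1055 = 83,696,682 BTU
Gas: input = 83,696,682 / 0.940 = 89,039,024 BTU = 890.4 therm → 890.4 × $3.06 = $2,724.59
Electric: 83,696,682 BTU / 3412 = 24,530 kWh → × $0.257 = $6,304.23
Difference = |$2,724.59 − $6,304.23| = $3,579.64

$3579.64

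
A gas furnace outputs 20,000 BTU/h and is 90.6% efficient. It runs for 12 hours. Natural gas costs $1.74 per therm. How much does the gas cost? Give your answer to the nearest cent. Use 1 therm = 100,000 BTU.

$4.61

Heat delivered = 20,000 BTU/h × 12 h = 240,000 BTU
Gas input = 240,000 / 0.906 = 264,901 BTU
= 264,901 / 100,000 = 2.649 therm
Cost = 2.649 × $1.74/therm = $4.61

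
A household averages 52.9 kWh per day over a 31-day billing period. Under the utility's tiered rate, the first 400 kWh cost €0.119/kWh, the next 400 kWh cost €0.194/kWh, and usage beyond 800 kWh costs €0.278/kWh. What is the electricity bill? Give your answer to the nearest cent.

Usage = 52.9 kWh/day × 31 days = 1639.9 kWh
First 400 kWh × €0.119 = €47.60
Next 400 kWh × €0.194 = €77.60
Remaining 839.9 kWh × €0.278 = €233.49
Total = €358.69

€358.69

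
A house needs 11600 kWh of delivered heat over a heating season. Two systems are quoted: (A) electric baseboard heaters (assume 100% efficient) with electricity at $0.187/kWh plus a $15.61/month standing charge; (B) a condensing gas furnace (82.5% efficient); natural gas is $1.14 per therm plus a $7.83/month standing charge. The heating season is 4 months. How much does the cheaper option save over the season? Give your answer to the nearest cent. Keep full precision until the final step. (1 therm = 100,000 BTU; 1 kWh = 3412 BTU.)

$1653.41

Heat load = 11600 kWh × 3412 = 39,579,200 BTU
Gas: input = 39,579,200 / 0.825 = 47,974,788 BTU = 479.7 therm → 479.7 × $1.14 = $546.91; + 4 × $7.83 standing = $578.23
Electric: 39,579,200 BTU / 3412 = 11,600 kWh → × $0.187 = $2,169.20; + 4 × $15.61 standing = $2,231.64
Difference = |$578.23 − $2,231.64| = $1,653.41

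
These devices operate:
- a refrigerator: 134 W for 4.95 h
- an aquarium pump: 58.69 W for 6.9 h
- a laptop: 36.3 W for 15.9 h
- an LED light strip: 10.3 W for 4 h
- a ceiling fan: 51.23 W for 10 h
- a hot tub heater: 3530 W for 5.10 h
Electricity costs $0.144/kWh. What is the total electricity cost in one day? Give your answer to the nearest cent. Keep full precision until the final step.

refrigerator: 134 W × 4.95 h = 663 Wh = 0.6633 kWh
aquarium pump: 58.69 W × 6.9 h = 405 Wh = 0.405 kWh
laptop: 36.3 W × 15.9 h = 577 Wh = 0.5772 kWh
LED light strip: 10.3 W × 4 h = 41 Wh = 0.0412 kWh
ceiling fan: 51.23 W × 10 h = 512 Wh = 0.5123 kWh
hot tub heater: 3530 W × 5.10 h = 18,003 Wh = 18 kWh
Total energy = 0.6633 + 0.405 + 0.5772 + 0.0412 + 0.5123 + 18 = 20.2 kWh
Cost = 20.2 kWh × $0.144 = $2.91

$2.91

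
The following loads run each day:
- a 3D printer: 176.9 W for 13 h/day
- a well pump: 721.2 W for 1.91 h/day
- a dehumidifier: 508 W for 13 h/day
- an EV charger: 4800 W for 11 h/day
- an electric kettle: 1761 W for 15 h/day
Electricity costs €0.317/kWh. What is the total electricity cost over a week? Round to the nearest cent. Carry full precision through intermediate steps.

3D printer: 176.9 W × 13 h × 7 d = 16,098 Wh = 16.1 kWh
well pump: 721.2 W × 1.91 h × 7 d = 9,642 Wh = 9.642 kWh
dehumidifier: 508 W × 13 h × 7 d = 46,228 Wh = 46.23 kWh
EV charger: 4800 W × 11 h × 7 d = 369,600 Wh = 369.6 kWh
electric kettle: 1761 W × 15 h × 7 d = 184,905 Wh = 184.9 kWh
Total energy = 16.1 + 9.642 + 46.23 + 369.6 + 184.9 = 626.5 kWh
Cost = 626.5 kWh × €0.317 = €198.59

€198.59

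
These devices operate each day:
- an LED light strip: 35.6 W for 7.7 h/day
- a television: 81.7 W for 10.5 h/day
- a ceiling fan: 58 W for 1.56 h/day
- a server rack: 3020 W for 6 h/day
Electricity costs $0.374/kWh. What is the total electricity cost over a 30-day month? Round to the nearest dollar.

$217

LED light strip: 35.6 W × 7.7 h × 30 d = 8,224 Wh = 8.224 kWh
television: 81.7 W × 10.5 h × 30 d = 25,736 Wh = 25.74 kWh
ceiling fan: 58 W × 1.56 h × 30 d = 2,714 Wh = 2.714 kWh
server rack: 3020 W × 6 h × 30 d = 543,600 Wh = 543.6 kWh
Total energy = 8.224 + 25.74 + 2.714 + 543.6 = 580.3 kWh
Cost = 580.3 kWh × $0.374 = $217.02 ≈ $217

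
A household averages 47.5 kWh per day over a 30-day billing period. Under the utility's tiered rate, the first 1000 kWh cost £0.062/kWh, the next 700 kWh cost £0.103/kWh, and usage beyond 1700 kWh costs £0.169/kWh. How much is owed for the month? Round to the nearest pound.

Usage = 47.5 kWh/day × 30 days = 1425 kWh
First 1000 kWh × £0.062 = £62.00
Next 425 kWh × £0.103 = £43.77
Remaining tier: 0 kWh (not reached)
Total = £105.78 ≈ £106

£106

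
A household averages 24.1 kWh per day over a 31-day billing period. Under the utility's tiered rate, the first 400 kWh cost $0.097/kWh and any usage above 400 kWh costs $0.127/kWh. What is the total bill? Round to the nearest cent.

$82.88

Usage = 24.1 kWh/day × 31 days = 747.1 kWh
First 400 kWh × $0.097 = $38.80
Remaining 347.1 kWh × $0.127 = $44.08
Total = $82.88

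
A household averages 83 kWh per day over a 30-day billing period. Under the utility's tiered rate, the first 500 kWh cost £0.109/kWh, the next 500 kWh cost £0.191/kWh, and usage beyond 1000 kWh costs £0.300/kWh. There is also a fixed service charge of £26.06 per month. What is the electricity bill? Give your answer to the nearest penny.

£623.06

Usage = 83 kWh/day × 30 days = 2490 kWh
First 500 kWh × £0.109 = £54.50
Next 500 kWh × £0.191 = £95.50
Remaining 1490 kWh × £0.300 = £447.00
Energy charge = £597.00; + service £26.06 = £623.06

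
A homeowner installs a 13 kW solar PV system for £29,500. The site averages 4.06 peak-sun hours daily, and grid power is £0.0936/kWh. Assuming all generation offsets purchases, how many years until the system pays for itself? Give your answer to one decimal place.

Daily generation = 13 kW × 4.06 h = 52.78 kWh
Annual generation = 52.78 × 365 = 19265 kWh
Annual savings = 19265 × £0.0936 = £1,803.18
Payback = £29,500 / £1,803.18 = 16.4 years

16.4 years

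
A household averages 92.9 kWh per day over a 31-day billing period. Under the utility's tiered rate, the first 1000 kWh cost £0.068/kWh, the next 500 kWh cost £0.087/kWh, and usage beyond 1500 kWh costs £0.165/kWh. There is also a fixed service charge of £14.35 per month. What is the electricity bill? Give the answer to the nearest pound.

Usage = 92.9 kWh/day × 31 days = 2879.9 kWh
First 1000 kWh × £0.068 = £68.00
Next 500 kWh × £0.087 = £43.50
Remaining 1379.9 kWh × £0.165 = £227.68
Energy charge = £339.18; + service £14.35 = £353.53 ≈ £354

£354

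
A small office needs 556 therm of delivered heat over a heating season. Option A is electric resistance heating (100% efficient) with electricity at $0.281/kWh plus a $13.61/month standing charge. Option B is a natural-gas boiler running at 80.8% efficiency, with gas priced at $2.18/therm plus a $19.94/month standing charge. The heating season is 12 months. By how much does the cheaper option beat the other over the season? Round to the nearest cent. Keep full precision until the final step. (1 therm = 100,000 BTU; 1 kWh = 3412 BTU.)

Heat load = 556 therm × 100,000 = 55,600,000 BTU
Gas: input = 55,600,000 / 0.808 = 68,811,881 BTU = 688.1 therm → 688.1 × $2.18 = $1,500.10; + 12 × $19.94 standing = $1,739.38
Electric: 55,600,000 BTU / 3412 = 16,300 kWh → × $0.281 = $4,579.02; + 12 × $13.61 standing = $4,742.34
Difference = |$1,739.38 − $4,742.34| = $3,002.96

$3002.96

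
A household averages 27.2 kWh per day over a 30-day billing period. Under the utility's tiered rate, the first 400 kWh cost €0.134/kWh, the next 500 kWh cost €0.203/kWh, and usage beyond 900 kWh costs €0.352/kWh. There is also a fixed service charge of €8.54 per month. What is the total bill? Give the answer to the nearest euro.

Usage = 27.2 kWh/day × 30 days = 816 kWh
First 400 kWh × €0.134 = €53.60
Next 416 kWh × €0.203 = €84.45
Remaining tier: 0 kWh (not reached)
Energy charge = €138.05; + service €8.54 = €146.59 ≈ €147

€147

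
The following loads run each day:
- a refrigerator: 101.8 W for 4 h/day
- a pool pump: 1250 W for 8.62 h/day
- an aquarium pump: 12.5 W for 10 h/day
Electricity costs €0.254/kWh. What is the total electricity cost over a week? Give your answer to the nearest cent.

refrigerator: 101.8 W × 4 h × 7 d = 2,850 Wh = 2.85 kWh
pool pump: 1250 W × 8.62 h × 7 d = 75,425 Wh = 75.42 kWh
aquarium pump: 12.5 W × 10 h × 7 d = 875 Wh = 0.875 kWh
Total energy = 2.85 + 75.42 + 0.875 = 79.15 kWh
Cost = 79.15 kWh × €0.254 = €20.10

€20.10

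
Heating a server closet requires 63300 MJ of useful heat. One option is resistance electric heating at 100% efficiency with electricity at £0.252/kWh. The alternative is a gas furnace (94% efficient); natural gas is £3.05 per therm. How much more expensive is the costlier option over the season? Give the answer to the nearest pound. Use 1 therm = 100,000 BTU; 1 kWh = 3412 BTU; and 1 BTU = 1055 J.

£2485

Heat load = 63300 MJ = 63,300,000,000 J / 1055 = 60,000,000 BTU
Gas: input = 60,000,000 / 0.94 = 63,829,787 BTU = 638.3 therm → 638.3 × £3.05 = £1,946.81
Electric: 60,000,000 BTU / 3412 = 17,580 kWh → × £0.252 = £4,431.42
Difference = |£1,946.81 − £4,431.42| = £2,484.61 ≈ £2485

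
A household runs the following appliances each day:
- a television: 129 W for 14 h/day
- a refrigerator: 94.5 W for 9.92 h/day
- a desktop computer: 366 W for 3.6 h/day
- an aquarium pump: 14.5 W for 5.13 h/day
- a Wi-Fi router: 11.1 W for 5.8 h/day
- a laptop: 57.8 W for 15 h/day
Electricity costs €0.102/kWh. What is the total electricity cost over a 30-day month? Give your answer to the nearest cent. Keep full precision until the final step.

television: 129 W × 14 h × 30 d = 54,180 Wh = 54.18 kWh
refrigerator: 94.5 W × 9.92 h × 30 d = 28,123 Wh = 28.12 kWh
desktop computer: 366 W × 3.6 h × 30 d = 39,528 Wh = 39.53 kWh
aquarium pump: 14.5 W × 5.13 h × 30 d = 2,232 Wh = 2.232 kWh
Wi-Fi router: 11.1 W × 5.8 h × 30 d = 1,931 Wh = 1.931 kWh
laptop: 57.8 W × 15 h × 30 d = 26,010 Wh = 26.01 kWh
Total energy = 54.18 + 28.12 + 39.53 + 2.232 + 1.931 + 26.01 = 152 kWh
Cost = 152 kWh × €0.102 = €15.50

€15.50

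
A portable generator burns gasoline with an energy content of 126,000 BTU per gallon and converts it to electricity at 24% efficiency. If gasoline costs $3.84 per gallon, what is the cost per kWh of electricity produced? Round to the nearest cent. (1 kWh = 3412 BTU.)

Electrical output per gallon = 126,000 BTU × 0.24 / 3412 BTU/kWh = 8.863 kWh
Cost per kWh = $3.84 / 8.863 kWh = $0.433

$0.43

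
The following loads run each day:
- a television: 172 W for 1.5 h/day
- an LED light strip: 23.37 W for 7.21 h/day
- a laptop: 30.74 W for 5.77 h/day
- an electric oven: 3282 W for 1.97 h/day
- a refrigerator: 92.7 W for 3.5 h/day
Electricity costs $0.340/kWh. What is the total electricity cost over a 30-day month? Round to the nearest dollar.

$75

television: 172 W × 1.5 h × 30 d = 7,740 Wh = 7.74 kWh
LED light strip: 23.37 W × 7.21 h × 30 d = 5,055 Wh = 5.055 kWh
laptop: 30.74 W × 5.77 h × 30 d = 5,321 Wh = 5.321 kWh
electric oven: 3282 W × 1.97 h × 30 d = 193,966 Wh = 194 kWh
refrigerator: 92.7 W × 3.5 h × 30 d = 9,734 Wh = 9.733 kWh
Total energy = 7.74 + 5.055 + 5.321 + 194 + 9.733 = 221.8 kWh
Cost = 221.8 kWh × $0.340 = $75.42 ≈ $75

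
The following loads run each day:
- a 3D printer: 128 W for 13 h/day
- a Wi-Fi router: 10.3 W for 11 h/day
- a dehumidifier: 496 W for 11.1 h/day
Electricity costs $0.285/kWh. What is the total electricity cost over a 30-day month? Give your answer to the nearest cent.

$62.27

3D printer: 128 W × 13 h × 30 d = 49,920 Wh = 49.92 kWh
Wi-Fi router: 10.3 W × 11 h × 30 d = 3,399 Wh = 3.399 kWh
dehumidifier: 496 W × 11.1 h × 30 d = 165,168 Wh = 165.2 kWh
Total energy = 49.92 + 3.399 + 165.2 = 218.5 kWh
Cost = 218.5 kWh × $0.285 = $62.27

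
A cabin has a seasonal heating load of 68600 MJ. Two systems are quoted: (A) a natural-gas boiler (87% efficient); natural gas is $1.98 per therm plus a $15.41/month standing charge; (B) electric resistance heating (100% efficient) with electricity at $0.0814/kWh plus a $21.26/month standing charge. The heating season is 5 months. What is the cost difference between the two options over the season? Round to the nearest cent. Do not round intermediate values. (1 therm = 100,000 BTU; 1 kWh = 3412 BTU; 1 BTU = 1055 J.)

Heat load = 68600 MJ = 68,600,000,000 J / 1055 = 65,023,697 BTU
Gas: input = 65,023,697 / 0.87 = 74,739,881 BTU = 747.4 therm → 747.4 × $1.98 = $1,479.85; + 5 × $15.41 standing = $1,556.90
Electric: 65,023,697 BTU / 3412 = 19,060 kWh → × $0.0814 = $1,551.27; + 5 × $21.26 standing = $1,657.57
Difference = |$1,556.90 − $1,657.57| = $100.67

$100.67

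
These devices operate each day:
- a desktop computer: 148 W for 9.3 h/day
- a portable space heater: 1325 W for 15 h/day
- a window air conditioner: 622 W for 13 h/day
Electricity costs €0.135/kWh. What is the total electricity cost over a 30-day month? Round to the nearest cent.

€118.82

desktop computer: 148 W × 9.3 h × 30 d = 41,292 Wh = 41.29 kWh
portable space heater: 1325 W × 15 h × 30 d = 596,250 Wh = 596.2 kWh
window air conditioner: 622 W × 13 h × 30 d = 242,580 Wh = 242.6 kWh
Total energy = 41.29 + 596.2 + 242.6 = 880.1 kWh
Cost = 880.1 kWh × €0.135 = €118.82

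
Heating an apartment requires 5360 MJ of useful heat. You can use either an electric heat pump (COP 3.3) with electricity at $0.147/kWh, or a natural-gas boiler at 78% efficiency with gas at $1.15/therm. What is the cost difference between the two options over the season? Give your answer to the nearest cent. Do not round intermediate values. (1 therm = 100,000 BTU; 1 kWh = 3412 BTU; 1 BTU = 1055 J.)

Heat load = 5360 MJ = 5,360,000,000 J / 1055 = 5,080,569 BTU
Gas: input = 5,080,569 / 0.78 = 6,513,550 BTU = 65.14 therm → 65.14 × $1.15 = $74.91
Heat pump: 5,080,569 BTU / 3412 = 1,489 kWh heat; / 3.3 = 451.2 kWh in → × $0.147 = $66.33
Difference = |$74.91 − $66.33| = $8.58

$8.58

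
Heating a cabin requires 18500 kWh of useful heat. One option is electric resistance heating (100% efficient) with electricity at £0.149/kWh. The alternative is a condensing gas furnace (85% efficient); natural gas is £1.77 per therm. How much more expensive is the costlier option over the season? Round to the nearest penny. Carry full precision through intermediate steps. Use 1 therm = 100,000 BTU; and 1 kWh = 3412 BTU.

Heat load = 18500 kWh × 3412 = 63,122,000 BTU
Gas: input = 63,122,000 / 0.85 = 74,261,176 BTU = 742.6 therm → 742.6 × £1.77 = £1,314.42
Electric: 63,122,000 BTU / 3412 = 18,500 kWh → × £0.149 = £2,756.50
Difference = |£1,314.42 − £2,756.50| = £1,442.08

£1442.08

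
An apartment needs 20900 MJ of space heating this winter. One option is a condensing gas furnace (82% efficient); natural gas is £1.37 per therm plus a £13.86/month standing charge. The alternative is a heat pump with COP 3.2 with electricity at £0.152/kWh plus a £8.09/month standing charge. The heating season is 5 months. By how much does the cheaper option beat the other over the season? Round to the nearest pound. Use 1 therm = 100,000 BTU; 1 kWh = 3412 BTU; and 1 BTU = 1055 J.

Heat load = 20900 MJ = 20,900,000,000 J / 1055 = 19,810,427 BTU
Gas: input = 19,810,427 / 0.82 = 24,159,057 BTU = 241.6 therm → 241.6 × £1.37 = £330.98; + 5 × £13.86 standing = £400.28
Heat pump: 19,810,427 BTU / 3412 = 5,806 kWh heat; / 3.2 = 1,814 kWh in → × £0.152 = £275.79; + 5 × £8.09 standing = £316.24
Difference = |£400.28 − £316.24| = £84.04 ≈ £84

£84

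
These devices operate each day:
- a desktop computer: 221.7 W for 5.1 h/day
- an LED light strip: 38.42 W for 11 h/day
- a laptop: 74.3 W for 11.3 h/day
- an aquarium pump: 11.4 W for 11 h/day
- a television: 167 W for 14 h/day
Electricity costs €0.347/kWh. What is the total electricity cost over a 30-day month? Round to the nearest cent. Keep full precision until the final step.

€50.55

desktop computer: 221.7 W × 5.1 h × 30 d = 33,920 Wh = 33.92 kWh
LED light strip: 38.42 W × 11 h × 30 d = 12,679 Wh = 12.68 kWh
laptop: 74.3 W × 11.3 h × 30 d = 25,188 Wh = 25.19 kWh
aquarium pump: 11.4 W × 11 h × 30 d = 3,762 Wh = 3.762 kWh
television: 167 W × 14 h × 30 d = 70,140 Wh = 70.14 kWh
Total energy = 33.92 + 12.68 + 25.19 + 3.762 + 70.14 = 145.7 kWh
Cost = 145.7 kWh × €0.347 = €50.55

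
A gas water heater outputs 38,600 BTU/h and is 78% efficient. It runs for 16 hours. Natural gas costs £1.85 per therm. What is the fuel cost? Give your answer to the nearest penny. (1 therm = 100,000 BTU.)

Heat delivered = 38,600 BTU/h × 16 h = 617,600 BTU
Gas input = 617,600 / 0.78 = 791,795 BTU
= 791,795 / 100,000 = 7.918 therm
Cost = 7.918 × £1.85/therm = £14.65

£14.65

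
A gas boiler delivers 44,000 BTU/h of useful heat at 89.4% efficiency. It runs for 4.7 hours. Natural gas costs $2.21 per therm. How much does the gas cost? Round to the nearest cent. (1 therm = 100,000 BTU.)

$5.11

Heat delivered = 44,000 BTU/h × 4.7 h = 206,800 BTU
Gas input = 206,800 / 0.894 = 231,320 BTU
= 231,320 / 100,000 = 2.313 therm
Cost = 2.313 × $2.21/therm = $5.11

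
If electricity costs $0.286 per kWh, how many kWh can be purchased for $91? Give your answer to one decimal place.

$91 / $0.286 per kWh = 318.2 kWh

318.2 kWh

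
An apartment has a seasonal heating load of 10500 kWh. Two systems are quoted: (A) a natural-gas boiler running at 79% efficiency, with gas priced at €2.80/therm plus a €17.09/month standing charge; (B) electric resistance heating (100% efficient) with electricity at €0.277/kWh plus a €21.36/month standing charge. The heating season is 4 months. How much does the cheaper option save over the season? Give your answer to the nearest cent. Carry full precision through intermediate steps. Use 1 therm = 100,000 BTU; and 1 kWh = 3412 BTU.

€1655.80

Heat load = 10500 kWh × 3412 = 35,826,000 BTU
Gas: input = 35,826,000 / 0.79 = 45,349,367 BTU = 453.5 therm → 453.5 × €2.80 = €1,269.78; + 4 × €17.09 standing = €1,338.14
Electric: 35,826,000 BTU / 3412 = 10,500 kWh → × €0.277 = €2,908.50; + 4 × €21.36 standing = €2,993.94
Difference = |€1,338.14 − €2,993.94| = €1,655.80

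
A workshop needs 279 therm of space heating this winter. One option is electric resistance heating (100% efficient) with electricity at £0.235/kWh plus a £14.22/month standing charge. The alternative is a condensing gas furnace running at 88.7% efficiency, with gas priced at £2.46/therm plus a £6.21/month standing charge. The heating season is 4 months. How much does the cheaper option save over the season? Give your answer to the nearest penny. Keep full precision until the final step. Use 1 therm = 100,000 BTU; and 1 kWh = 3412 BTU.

Heat load = 279 therm × 100,000 = 27,900,000 BTU
Gas: input = 27,900,000 / 0.887 = 31,454,340 BTU = 314.5 therm → 314.5 × £2.46 = £773.78; + 4 × £6.21 standing = £798.62
Electric: 27,900,000 BTU / 3412 = 8,177 kWh → × £0.235 = £1,921.60; + 4 × £14.22 standing = £1,978.48
Difference = |£798.62 − £1,978.48| = £1,179.86

£1179.86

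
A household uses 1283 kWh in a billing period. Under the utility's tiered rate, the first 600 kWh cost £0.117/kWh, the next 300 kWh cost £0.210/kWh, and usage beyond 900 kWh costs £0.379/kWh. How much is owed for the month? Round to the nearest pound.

First 600 kWh × £0.117 = £70.20
Next 300 kWh × £0.210 = £63.00
Remaining 383 kWh × £0.379 = £145.16
Total = £278.36 ≈ £278

£278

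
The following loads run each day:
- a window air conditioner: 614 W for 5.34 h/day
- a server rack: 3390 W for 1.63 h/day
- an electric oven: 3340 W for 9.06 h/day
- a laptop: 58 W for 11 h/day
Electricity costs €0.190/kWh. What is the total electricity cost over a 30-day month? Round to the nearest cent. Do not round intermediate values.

window air conditioner: 614 W × 5.34 h × 30 d = 98,363 Wh = 98.36 kWh
server rack: 3390 W × 1.63 h × 30 d = 165,771 Wh = 165.8 kWh
electric oven: 3340 W × 9.06 h × 30 d = 907,812 Wh = 907.8 kWh
laptop: 58 W × 11 h × 30 d = 19,140 Wh = 19.14 kWh
Total energy = 98.36 + 165.8 + 907.8 + 19.14 = 1,191 kWh
Cost = 1,191 kWh × €0.190 = €226.31

€226.31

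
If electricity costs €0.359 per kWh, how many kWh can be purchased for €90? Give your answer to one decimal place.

250.7 kWh

€90 / €0.359 per kWh = 250.7 kWh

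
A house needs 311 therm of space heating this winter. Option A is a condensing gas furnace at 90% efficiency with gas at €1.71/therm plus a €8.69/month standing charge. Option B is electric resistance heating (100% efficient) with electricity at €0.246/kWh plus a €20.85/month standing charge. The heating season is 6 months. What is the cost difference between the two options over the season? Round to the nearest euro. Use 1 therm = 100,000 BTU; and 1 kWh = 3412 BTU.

Heat load = 311 therm × 100,000 = 31,100,000 BTU
Gas: input = 31,100,000 / 0.90 = 34,555,556 BTU = 345.6 therm → 345.6 × €1.71 = €590.90; + 6 × €8.69 standing = €643.04
Electric: 31,100,000 BTU / 3412 = 9,115 kWh → × €0.246 = €2,242.26; + 6 × €20.85 standing = €2,367.36
Difference = |€643.04 − €2,367.36| = €1,724.32 ≈ €1724

€1724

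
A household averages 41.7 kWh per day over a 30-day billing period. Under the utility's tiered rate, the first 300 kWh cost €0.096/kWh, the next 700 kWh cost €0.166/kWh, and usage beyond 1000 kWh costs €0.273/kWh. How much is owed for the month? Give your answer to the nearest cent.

€213.52

Usage = 41.7 kWh/day × 30 days = 1251 kWh
First 300 kWh × €0.096 = €28.80
Next 700 kWh × €0.166 = €116.20
Remaining 251 kWh × €0.273 = €68.52
Total = €213.52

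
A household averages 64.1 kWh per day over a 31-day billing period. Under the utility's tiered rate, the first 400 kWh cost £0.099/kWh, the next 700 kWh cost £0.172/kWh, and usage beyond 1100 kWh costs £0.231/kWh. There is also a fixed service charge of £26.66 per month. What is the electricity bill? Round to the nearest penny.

£391.58

Usage = 64.1 kWh/day × 31 days = 1987.1 kWh
First 400 kWh × £0.099 = £39.60
Next 700 kWh × £0.172 = £120.40
Remaining 887.1 kWh × £0.231 = £204.92
Energy charge = £364.92; + service £26.66 = £391.58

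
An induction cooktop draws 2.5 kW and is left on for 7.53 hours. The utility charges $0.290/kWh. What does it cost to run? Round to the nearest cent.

Energy = 2500 W × 7.53 h = 18,825 Wh = 18.82 kWh
Cost = 18.82 kWh × $0.290/kWh = $5.46

$5.46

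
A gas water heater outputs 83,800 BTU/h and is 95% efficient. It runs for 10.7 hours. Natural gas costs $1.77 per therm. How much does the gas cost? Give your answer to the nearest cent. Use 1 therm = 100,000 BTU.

$16.71

Heat delivered = 83,800 BTU/h × 10.7 h = 896,660 BTU
Gas input = 896,660 / 0.95 = 943,853 BTU
= 943,853 / 100,000 = 9.439 therm
Cost = 9.439 × $1.77/therm = $16.71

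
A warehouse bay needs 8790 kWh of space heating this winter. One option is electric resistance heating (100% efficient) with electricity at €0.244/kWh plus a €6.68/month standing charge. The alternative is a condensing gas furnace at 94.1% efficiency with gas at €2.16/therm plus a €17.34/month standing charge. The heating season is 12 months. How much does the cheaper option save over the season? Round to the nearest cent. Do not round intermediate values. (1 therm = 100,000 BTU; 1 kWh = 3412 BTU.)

Heat load = 8790 kWh × 3412 = 29,991,480 BTU
Gas: input = 29,991,480 / 0.941 = 31,871,923 BTU = 318.7 therm → 318.7 × €2.16 = €688.43; + 12 × €17.34 standing = €896.51
Electric: 29,991,480 BTU / 3412 = 8,790 kWh → × €0.244 = €2,144.76; + 12 × €6.68 standing = €2,224.92
Difference = |€896.51 − €2,224.92| = €1,328.41

€1328.41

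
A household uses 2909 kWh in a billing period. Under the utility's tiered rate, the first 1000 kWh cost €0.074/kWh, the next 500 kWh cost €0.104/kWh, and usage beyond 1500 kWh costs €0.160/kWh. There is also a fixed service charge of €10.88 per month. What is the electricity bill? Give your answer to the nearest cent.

€362.32

First 1000 kWh × €0.074 = €74.00
Next 500 kWh × €0.104 = €52.00
Remaining 1409 kWh × €0.160 = €225.44
Energy charge = €351.44; + service €10.88 = €362.32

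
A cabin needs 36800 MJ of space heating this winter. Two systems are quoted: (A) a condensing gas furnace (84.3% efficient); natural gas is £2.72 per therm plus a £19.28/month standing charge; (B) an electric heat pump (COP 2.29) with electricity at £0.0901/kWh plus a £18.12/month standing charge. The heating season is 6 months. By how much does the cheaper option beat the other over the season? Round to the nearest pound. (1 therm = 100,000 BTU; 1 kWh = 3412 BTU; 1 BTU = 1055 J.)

£730

Heat load = 36800 MJ = 36,800,000,000 J / 1055 = 34,881,517 BTU
Gas: input = 34,881,517 / 0.843 = 41,377,837 BTU = 413.8 therm → 413.8 × £2.72 = £1,125.48; + 6 × £19.28 standing = £1,241.16
Heat pump: 34,881,517 BTU / 3412 = 10,220 kWh heat; / 2.29 = 4,464 kWh in → × £0.0901 = £402.23; + 6 × £18.12 standing = £510.95
Difference = |£1,241.16 − £510.95| = £730.21 ≈ £730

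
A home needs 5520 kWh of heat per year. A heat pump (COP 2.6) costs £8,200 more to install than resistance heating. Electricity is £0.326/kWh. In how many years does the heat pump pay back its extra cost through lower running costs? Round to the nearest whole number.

7 years

Resistance: 5520 kWh × £0.326 = £1,799.52/yr
Heat pump: 5520 / 2.6 = 2123 kWh in → × £0.326 = £692.12/yr
Annual savings = £1,107.40
Payback = £8,200 / £1,107.40 = 7.4 years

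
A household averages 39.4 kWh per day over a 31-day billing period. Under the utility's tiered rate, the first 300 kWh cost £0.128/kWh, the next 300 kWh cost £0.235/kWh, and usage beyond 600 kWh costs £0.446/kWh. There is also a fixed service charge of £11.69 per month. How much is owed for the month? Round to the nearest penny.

£397.73

Usage = 39.4 kWh/day × 31 days = 1221.4 kWh
First 300 kWh × £0.128 = £38.40
Next 300 kWh × £0.235 = £70.50
Remaining 621.4 kWh × £0.446 = £277.14
Energy charge = £386.04; + service £11.69 = £397.73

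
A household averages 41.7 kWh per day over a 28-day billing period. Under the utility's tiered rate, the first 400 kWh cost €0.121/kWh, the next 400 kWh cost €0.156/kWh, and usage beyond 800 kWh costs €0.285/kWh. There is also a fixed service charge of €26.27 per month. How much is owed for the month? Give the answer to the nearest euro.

Usage = 41.7 kWh/day × 28 days = 1167.6 kWh
First 400 kWh × €0.121 = €48.40
Next 400 kWh × €0.156 = €62.40
Remaining 367.6 kWh × €0.285 = €104.77
Energy charge = €215.57; + service €26.27 = €241.84 ≈ €242

€242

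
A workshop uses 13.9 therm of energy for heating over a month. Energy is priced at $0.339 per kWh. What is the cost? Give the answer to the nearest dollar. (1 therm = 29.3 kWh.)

13.9 therm × (29.3 kWh/therm) = 407.3 kWh
Cost = 407.3 kWh × $0.339/kWh = $138.06 ≈ $138

$138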